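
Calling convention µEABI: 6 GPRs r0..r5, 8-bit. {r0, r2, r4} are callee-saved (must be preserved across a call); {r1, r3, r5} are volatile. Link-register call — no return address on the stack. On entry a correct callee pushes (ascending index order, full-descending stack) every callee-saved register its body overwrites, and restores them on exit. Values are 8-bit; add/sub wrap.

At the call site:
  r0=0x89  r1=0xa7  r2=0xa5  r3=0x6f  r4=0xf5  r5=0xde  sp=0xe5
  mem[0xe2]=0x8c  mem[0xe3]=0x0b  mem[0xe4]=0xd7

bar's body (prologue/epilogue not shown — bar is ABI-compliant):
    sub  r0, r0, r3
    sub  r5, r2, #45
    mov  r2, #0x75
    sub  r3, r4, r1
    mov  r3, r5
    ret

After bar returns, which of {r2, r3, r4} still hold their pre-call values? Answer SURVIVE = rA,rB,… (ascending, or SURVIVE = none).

prologue: push r0 -> mem[0xe4]=0x89, sp=0xe4
prologue: push r2 -> mem[0xe3]=0xa5, sp=0xe3
body[0] sub  r0, r0, r3 -> r0=0x1a
body[1] sub  r5, r2, #45 -> r5=0x78
body[2] mov  r2, #0x75 -> r2=0x75
body[3] sub  r3, r4, r1 -> r3=0x4e
body[4] mov  r3, r5 -> r3=0x78
epilogue: pop r2=0xa5, sp=0xe4
epilogue: pop r0=0x89, sp=0xe5
r2: callee-saved, written=True
r3: caller-saved, written=True
r4: callee-saved, written=False

SURVIVE = r2,r4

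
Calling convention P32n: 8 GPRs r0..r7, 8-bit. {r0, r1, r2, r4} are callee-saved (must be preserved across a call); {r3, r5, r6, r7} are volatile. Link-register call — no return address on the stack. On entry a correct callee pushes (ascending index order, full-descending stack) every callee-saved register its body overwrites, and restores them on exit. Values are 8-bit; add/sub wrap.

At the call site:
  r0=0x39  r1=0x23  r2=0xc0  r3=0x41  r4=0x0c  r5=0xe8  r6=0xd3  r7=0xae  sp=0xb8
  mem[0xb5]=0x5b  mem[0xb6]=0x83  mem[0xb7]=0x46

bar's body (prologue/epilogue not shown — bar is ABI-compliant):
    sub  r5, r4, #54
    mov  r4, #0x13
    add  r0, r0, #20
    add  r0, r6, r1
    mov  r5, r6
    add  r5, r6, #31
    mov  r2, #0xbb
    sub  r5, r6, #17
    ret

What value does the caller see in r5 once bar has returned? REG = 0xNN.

prologue: push r0 → mem[0xb7]=0x39, sp=0xb7
prologue: push r2 → mem[0xb6]=0xc0, sp=0xb6
prologue: push r4 → mem[0xb5]=0x0c, sp=0xb5
body[0] sub  r5, r4, #54 → r5=0xd6
body[1] mov  r4, #0x13 → r4=0x13
body[2] add  r0, r0, #20 → r0=0x4d
body[3] add  r0, r6, r1 → r0=0xf6
body[4] mov  r5, r6 → r5=0xd3
body[5] add  r5, r6, #31 → r5=0xf2
body[6] mov  r2, #0xbb → r2=0xbb
body[7] sub  r5, r6, #17 → r5=0xc2
epilogue: pop r4=0x0c, sp=0xb6
epilogue: pop r2=0xc0, sp=0xb7
epilogue: pop r0=0x39, sp=0xb8
r5 is caller-saved → body value

REG = 0xc2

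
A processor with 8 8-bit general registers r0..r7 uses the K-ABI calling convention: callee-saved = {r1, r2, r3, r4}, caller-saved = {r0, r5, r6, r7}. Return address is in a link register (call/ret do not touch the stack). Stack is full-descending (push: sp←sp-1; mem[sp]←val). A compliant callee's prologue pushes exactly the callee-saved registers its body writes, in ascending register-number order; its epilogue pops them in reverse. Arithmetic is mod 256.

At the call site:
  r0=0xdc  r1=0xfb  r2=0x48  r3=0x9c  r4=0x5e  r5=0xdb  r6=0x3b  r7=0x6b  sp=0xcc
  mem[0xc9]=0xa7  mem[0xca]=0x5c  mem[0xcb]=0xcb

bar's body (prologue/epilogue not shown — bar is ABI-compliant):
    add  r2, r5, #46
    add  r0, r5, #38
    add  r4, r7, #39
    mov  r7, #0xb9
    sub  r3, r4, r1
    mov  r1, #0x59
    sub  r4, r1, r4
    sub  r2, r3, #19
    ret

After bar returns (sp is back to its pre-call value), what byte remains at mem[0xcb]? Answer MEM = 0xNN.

prologue: push r1 -> mem[0xcb]=0xfb, sp=0xcb
prologue: push r2 -> mem[0xca]=0x48, sp=0xca
prologue: push r3 -> mem[0xc9]=0x9c, sp=0xc9
prologue: push r4 -> mem[0xc8]=0x5e, sp=0xc8
body[0] add  r2, r5, #46 -> r2=0x09
body[1] add  r0, r5, #38 -> r0=0x01
body[2] add  r4, r7, #39 -> r4=0x92
body[3] mov  r7, #0xb9 -> r7=0xb9
body[4] sub  r3, r4, r1 -> r3=0x97
body[5] mov  r1, #0x59 -> r1=0x59
body[6] sub  r4, r1, r4 -> r4=0xc7
body[7] sub  r2, r3, #19 -> r2=0x84
epilogue: pop r4=0x5e, sp=0xc9
epilogue: pop r3=0x9c, sp=0xca
epilogue: pop r2=0x48, sp=0xcb
epilogue: pop r1=0xfb, sp=0xcc
prologue pushed ['r1', 'r2', 'r3', 'r4'] at ['0xcb', '0xca', '0xc9', '0xc8']

MEM = 0xfb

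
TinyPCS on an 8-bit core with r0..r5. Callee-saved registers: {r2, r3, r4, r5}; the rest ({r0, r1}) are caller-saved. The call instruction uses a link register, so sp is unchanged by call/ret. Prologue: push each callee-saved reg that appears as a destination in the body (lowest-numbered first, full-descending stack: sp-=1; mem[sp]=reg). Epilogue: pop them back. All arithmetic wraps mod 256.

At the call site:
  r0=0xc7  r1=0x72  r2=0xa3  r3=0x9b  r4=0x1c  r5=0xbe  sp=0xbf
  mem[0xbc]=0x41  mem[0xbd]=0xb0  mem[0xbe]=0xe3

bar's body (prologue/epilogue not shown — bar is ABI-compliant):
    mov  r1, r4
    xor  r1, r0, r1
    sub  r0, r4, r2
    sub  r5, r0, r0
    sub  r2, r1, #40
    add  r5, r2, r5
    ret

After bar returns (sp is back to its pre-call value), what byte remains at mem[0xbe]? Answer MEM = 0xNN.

MEM = 0xa3

prologue: push r2 -> mem[0xbe]=0xa3, sp=0xbe
prologue: push r5 -> mem[0xbd]=0xbe, sp=0xbd
body[0] mov  r1, r4 -> r1=0x1c
body[1] xor  r1, r0, r1 -> r1=0xdb
body[2] sub  r0, r4, r2 -> r0=0x79
body[3] sub  r5, r0, r0 -> r5=0x00
body[4] sub  r2, r1, #40 -> r2=0xb3
body[5] add  r5, r2, r5 -> r5=0xb3
epilogue: pop r5=0xbe, sp=0xbe
epilogue: pop r2=0xa3, sp=0xbf
prologue pushed ['r2', 'r5'] at ['0xbe', '0xbd']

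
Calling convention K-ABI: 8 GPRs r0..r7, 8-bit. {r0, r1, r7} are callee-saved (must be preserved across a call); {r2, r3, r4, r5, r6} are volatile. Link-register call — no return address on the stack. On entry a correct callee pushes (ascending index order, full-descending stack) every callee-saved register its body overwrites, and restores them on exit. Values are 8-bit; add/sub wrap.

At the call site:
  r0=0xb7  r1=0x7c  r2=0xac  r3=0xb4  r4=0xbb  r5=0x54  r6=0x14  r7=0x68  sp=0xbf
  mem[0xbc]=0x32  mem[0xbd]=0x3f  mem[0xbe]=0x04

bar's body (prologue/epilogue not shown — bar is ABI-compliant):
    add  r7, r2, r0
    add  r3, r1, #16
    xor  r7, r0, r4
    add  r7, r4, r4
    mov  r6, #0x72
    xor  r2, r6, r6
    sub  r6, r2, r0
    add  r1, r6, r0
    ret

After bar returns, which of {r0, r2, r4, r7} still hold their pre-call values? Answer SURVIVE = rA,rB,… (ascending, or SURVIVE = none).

prologue: push r1 -> mem[0xbe]=0x7c, sp=0xbe
prologue: push r7 -> mem[0xbd]=0x68, sp=0xbd
body[0] add  r7, r2, r0 -> r7=0x63
body[1] add  r3, r1, #16 -> r3=0x8c
body[2] xor  r7, r0, r4 -> r7=0x0c
body[3] add  r7, r4, r4 -> r7=0x76
body[4] mov  r6, #0x72 -> r6=0x72
body[5] xor  r2, r6, r6 -> r2=0x00
body[6] sub  r6, r2, r0 -> r6=0x49
body[7] add  r1, r6, r0 -> r1=0x00
epilogue: pop r7=0x68, sp=0xbe
epilogue: pop r1=0x7c, sp=0xbf
r0: callee-saved, written=False
r2: caller-saved, written=True
r4: caller-saved, written=False
r7: callee-saved, written=True

SURVIVE = r0,r4,r7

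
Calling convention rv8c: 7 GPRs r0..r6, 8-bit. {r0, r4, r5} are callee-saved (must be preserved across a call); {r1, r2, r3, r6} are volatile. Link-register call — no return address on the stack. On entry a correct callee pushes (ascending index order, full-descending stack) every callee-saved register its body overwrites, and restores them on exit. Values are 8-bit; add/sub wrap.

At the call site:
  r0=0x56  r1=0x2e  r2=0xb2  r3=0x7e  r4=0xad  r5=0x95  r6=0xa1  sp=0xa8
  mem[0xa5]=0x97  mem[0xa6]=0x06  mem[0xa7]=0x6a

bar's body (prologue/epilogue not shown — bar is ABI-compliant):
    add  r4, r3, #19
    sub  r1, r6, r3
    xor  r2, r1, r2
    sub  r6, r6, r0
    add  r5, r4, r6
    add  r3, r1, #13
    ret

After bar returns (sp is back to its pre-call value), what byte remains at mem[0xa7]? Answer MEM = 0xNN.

prologue: push r4 -> mem[0xa7]=0xad, sp=0xa7
prologue: push r5 -> mem[0xa6]=0x95, sp=0xa6
body[0] add  r4, r3, #19 -> r4=0x91
body[1] sub  r1, r6, r3 -> r1=0x23
body[2] xor  r2, r1, r2 -> r2=0x91
body[3] sub  r6, r6, r0 -> r6=0x4b
body[4] add  r5, r4, r6 -> r5=0xdc
body[5] add  r3, r1, #13 -> r3=0x30
epilogue: pop r5=0x95, sp=0xa7
epilogue: pop r4=0xad, sp=0xa8
prologue pushed ['r4', 'r5'] at ['0xa7', '0xa6']

MEM = 0xad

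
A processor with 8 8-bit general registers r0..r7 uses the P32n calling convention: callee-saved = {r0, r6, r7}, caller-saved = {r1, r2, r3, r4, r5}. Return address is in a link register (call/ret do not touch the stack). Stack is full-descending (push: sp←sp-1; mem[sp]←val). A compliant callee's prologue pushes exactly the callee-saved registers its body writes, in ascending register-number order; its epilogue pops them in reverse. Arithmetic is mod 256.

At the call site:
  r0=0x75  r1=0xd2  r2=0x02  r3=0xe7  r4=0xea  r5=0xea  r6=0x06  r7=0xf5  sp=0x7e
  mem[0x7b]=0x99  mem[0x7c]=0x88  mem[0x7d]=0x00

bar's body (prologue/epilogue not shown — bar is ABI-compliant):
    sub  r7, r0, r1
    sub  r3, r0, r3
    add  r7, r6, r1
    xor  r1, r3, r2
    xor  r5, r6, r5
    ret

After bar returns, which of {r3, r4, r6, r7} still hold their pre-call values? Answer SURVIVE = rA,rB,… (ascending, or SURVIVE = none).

SURVIVE = r4,r6,r7

prologue: push r7 → mem[0x7d]=0xf5, sp=0x7d
body[0] sub  r7, r0, r1 → r7=0xa3
body[1] sub  r3, r0, r3 → r3=0x8e
body[2] add  r7, r6, r1 → r7=0xd8
body[3] xor  r1, r3, r2 → r1=0x8c
body[4] xor  r5, r6, r5 → r5=0xec
epilogue: pop r7=0xf5, sp=0x7e
r3: caller-saved, written=True
r4: caller-saved, written=False
r6: callee-saved, written=False
r7: callee-saved, written=True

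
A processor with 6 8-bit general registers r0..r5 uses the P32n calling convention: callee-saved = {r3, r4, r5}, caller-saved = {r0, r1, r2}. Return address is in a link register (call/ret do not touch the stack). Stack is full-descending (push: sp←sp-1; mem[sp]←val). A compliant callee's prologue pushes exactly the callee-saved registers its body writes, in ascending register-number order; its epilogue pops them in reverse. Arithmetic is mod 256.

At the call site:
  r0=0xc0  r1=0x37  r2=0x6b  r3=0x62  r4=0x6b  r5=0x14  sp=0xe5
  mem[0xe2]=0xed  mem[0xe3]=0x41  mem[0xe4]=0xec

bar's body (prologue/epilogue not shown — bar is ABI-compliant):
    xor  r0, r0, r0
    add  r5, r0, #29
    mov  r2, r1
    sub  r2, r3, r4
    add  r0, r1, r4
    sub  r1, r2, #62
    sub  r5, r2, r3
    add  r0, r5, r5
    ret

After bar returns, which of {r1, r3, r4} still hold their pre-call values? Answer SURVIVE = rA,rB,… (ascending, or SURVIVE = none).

prologue: push r5 → mem[0xe4]=0x14, sp=0xe4
body[0] xor  r0, r0, r0 → r0=0x00
body[1] add  r5, r0, #29 → r5=0x1d
body[2] mov  r2, r1 → r2=0x37
body[3] sub  r2, r3, r4 → r2=0xf7
body[4] add  r0, r1, r4 → r0=0xa2
body[5] sub  r1, r2, #62 → r1=0xb9
body[6] sub  r5, r2, r3 → r5=0x95
body[7] add  r0, r5, r5 → r0=0x2a
epilogue: pop r5=0x14, sp=0xe5
r1: caller-saved, written=True
r3: callee-saved, written=False
r4: callee-saved, written=False

SURVIVE = r3,r4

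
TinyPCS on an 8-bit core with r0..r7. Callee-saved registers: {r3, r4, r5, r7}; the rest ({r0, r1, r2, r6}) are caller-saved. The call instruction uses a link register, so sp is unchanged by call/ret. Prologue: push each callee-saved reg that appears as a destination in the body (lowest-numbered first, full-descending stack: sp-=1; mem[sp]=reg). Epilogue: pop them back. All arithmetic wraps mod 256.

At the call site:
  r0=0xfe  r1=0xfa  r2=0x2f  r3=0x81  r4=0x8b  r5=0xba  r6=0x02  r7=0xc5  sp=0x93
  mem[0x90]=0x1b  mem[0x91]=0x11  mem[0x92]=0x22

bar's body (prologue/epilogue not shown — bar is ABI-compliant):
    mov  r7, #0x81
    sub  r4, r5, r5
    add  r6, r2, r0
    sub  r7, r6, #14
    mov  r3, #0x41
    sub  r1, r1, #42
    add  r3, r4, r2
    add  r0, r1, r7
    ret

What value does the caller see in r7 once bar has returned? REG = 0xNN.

prologue: push r3 → mem[0x92]=0x81, sp=0x92
prologue: push r4 → mem[0x91]=0x8b, sp=0x91
prologue: push r7 → mem[0x90]=0xc5, sp=0x90
body[0] mov  r7, #0x81 → r7=0x81
body[1] sub  r4, r5, r5 → r4=0x00
body[2] add  r6, r2, r0 → r6=0x2d
body[3] sub  r7, r6, #14 → r7=0x1f
body[4] mov  r3, #0x41 → r3=0x41
body[5] sub  r1, r1, #42 → r1=0xd0
body[6] add  r3, r4, r2 → r3=0x2f
body[7] add  r0, r1, r7 → r0=0xef
epilogue: pop r7=0xc5, sp=0x91
epilogue: pop r4=0x8b, sp=0x92
epilogue: pop r3=0x81, sp=0x93
r7 is callee-saved → restored

REG = 0xc5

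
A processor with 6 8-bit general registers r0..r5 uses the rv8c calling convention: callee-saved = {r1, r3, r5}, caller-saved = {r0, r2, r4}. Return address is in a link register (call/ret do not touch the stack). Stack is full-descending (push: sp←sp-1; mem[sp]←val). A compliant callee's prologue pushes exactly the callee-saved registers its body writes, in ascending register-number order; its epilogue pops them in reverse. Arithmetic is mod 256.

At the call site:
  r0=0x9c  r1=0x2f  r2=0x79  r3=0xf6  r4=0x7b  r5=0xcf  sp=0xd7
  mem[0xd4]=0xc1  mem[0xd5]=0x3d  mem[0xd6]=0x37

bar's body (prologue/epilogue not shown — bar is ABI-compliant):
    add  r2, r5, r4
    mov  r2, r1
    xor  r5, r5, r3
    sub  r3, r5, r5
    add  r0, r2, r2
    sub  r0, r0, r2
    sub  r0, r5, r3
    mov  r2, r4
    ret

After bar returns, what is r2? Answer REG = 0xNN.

prologue: push r3 → mem[0xd6]=0xf6, sp=0xd6
prologue: push r5 → mem[0xd5]=0xcf, sp=0xd5
body[0] add  r2, r5, r4 → r2=0x4a
body[1] mov  r2, r1 → r2=0x2f
body[2] xor  r5, r5, r3 → r5=0x39
body[3] sub  r3, r5, r5 → r3=0x00
body[4] add  r0, r2, r2 → r0=0x5e
body[5] sub  r0, r0, r2 → r0=0x2f
body[6] sub  r0, r5, r3 → r0=0x39
body[7] mov  r2, r4 → r2=0x7b
epilogue: pop r5=0xcf, sp=0xd6
epilogue: pop r3=0xf6, sp=0xd7
r2 is caller-saved → body value

REG = 0x7b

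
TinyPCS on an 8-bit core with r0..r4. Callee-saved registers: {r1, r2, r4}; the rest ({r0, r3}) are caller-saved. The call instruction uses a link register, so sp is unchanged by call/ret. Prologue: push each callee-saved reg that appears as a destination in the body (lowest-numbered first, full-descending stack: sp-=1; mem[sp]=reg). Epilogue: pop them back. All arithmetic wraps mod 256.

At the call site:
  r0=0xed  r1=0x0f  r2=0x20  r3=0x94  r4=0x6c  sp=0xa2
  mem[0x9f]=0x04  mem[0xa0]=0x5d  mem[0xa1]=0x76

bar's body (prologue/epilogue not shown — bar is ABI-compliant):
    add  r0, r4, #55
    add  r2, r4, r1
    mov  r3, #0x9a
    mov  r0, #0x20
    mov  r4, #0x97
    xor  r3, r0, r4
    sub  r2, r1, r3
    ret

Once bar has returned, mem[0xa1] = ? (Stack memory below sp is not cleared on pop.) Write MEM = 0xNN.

prologue: push r2 -> mem[0xa1]=0x20, sp=0xa1
prologue: push r4 -> mem[0xa0]=0x6c, sp=0xa0
body[0] add  r0, r4, #55 -> r0=0xa3
body[1] add  r2, r4, r1 -> r2=0x7b
body[2] mov  r3, #0x9a -> r3=0x9a
body[3] mov  r0, #0x20 -> r0=0x20
body[4] mov  r4, #0x97 -> r4=0x97
body[5] xor  r3, r0, r4 -> r3=0xb7
body[6] sub  r2, r1, r3 -> r2=0x58
epilogue: pop r4=0x6c, sp=0xa1
epilogue: pop r2=0x20, sp=0xa2
prologue pushed ['r2', 'r4'] at ['0xa1', '0xa0']

MEM = 0x20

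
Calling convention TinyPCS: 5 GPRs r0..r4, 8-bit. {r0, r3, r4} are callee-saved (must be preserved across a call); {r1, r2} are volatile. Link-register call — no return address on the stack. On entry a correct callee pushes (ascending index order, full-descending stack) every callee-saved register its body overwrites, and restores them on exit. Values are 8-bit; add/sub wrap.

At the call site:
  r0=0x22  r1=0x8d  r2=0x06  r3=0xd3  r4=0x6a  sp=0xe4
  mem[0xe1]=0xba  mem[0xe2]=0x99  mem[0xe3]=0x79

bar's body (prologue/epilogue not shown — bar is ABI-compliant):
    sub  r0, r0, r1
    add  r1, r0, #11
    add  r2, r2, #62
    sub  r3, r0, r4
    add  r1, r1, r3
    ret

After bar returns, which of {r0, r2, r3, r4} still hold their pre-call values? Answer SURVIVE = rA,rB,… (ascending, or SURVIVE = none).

SURVIVE = r0,r3,r4

prologue: push r0 -> mem[0xe3]=0x22, sp=0xe3
prologue: push r3 -> mem[0xe2]=0xd3, sp=0xe2
body[0] sub  r0, r0, r1 -> r0=0x95
body[1] add  r1, r0, #11 -> r1=0xa0
body[2] add  r2, r2, #62 -> r2=0x44
body[3] sub  r3, r0, r4 -> r3=0x2b
body[4] add  r1, r1, r3 -> r1=0xcb
epilogue: pop r3=0xd3, sp=0xe3
epilogue: pop r0=0x22, sp=0xe4
r0: callee-saved, written=True
r2: caller-saved, written=True
r3: callee-saved, written=True
r4: callee-saved, written=False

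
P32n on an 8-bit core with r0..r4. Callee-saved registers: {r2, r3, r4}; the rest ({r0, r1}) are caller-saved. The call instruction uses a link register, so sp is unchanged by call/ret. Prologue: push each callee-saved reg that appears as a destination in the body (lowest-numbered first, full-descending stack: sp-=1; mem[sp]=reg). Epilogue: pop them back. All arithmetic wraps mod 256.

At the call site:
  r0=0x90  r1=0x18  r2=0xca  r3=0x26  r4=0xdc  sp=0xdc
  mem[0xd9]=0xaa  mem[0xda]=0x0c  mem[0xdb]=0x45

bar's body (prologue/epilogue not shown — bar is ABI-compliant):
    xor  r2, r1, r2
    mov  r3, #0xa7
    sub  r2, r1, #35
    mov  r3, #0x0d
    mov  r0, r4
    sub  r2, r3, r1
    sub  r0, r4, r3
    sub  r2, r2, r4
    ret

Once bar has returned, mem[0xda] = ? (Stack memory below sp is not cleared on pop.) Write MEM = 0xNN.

MEM = 0x26

prologue: push r2 -> mem[0xdb]=0xca, sp=0xdb
prologue: push r3 -> mem[0xda]=0x26, sp=0xda
body[0] xor  r2, r1, r2 -> r2=0xd2
body[1] mov  r3, #0xa7 -> r3=0xa7
body[2] sub  r2, r1, #35 -> r2=0xf5
body[3] mov  r3, #0x0d -> r3=0x0d
body[4] mov  r0, r4 -> r0=0xdc
body[5] sub  r2, r3, r1 -> r2=0xf5
body[6] sub  r0, r4, r3 -> r0=0xcf
body[7] sub  r2, r2, r4 -> r2=0x19
epilogue: pop r3=0x26, sp=0xdb
epilogue: pop r2=0xca, sp=0xdc
prologue pushed ['r2', 'r3'] at ['0xdb', '0xda']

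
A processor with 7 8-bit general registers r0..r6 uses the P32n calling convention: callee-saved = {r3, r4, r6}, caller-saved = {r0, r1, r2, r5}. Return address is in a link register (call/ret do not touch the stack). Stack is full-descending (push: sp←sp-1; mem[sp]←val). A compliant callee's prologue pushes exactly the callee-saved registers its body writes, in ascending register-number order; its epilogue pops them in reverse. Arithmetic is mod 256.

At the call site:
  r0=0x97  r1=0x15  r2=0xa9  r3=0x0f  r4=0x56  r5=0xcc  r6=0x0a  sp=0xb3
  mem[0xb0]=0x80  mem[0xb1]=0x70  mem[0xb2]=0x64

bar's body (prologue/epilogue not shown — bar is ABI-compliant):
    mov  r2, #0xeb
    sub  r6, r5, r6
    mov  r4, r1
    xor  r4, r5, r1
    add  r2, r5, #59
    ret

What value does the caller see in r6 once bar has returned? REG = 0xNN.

prologue: push r4 → mem[0xb2]=0x56, sp=0xb2
prologue: push r6 → mem[0xb1]=0x0a, sp=0xb1
body[0] mov  r2, #0xeb → r2=0xeb
body[1] sub  r6, r5, r6 → r6=0xc2
body[2] mov  r4, r1 → r4=0x15
body[3] xor  r4, r5, r1 → r4=0xd9
body[4] add  r2, r5, #59 → r2=0x07
epilogue: pop r6=0x0a, sp=0xb2
epilogue: pop r4=0x56, sp=0xb3
r6 is callee-saved → restored

REG = 0x0a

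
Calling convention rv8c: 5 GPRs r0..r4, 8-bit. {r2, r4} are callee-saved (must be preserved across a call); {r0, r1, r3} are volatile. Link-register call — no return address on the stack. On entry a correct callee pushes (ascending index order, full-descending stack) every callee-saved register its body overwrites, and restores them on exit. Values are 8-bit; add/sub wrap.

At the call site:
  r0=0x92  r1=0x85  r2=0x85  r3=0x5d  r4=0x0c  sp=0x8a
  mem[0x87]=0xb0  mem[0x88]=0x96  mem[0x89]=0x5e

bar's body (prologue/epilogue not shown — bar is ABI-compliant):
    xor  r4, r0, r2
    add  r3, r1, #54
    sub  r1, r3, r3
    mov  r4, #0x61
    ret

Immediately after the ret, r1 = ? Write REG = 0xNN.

REG = 0x00

prologue: push r4 -> mem[0x89]=0x0c, sp=0x89
body[0] xor  r4, r0, r2 -> r4=0x17
body[1] add  r3, r1, #54 -> r3=0xbb
body[2] sub  r1, r3, r3 -> r1=0x00
body[3] mov  r4, #0x61 -> r4=0x61
epilogue: pop r4=0x0c, sp=0x8a
r1 is caller-saved -> body value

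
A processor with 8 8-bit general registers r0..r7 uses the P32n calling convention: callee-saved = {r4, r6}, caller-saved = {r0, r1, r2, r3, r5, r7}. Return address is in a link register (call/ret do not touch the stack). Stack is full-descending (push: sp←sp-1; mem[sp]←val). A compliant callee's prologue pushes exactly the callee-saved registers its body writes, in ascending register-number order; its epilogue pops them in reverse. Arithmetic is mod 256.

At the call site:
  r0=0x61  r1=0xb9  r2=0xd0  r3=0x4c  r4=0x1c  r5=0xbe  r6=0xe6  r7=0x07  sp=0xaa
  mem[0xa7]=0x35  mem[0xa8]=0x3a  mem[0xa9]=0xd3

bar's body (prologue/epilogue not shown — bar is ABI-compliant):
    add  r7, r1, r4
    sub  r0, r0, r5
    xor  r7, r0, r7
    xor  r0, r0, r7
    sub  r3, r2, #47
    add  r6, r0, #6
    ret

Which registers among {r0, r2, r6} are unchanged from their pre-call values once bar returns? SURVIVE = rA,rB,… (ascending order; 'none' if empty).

prologue: push r6 → mem[0xa9]=0xe6, sp=0xa9
body[0] add  r7, r1, r4 → r7=0xd5
body[1] sub  r0, r0, r5 → r0=0xa3
body[2] xor  r7, r0, r7 → r7=0x76
body[3] xor  r0, r0, r7 → r0=0xd5
body[4] sub  r3, r2, #47 → r3=0xa1
body[5] add  r6, r0, #6 → r6=0xdb
epilogue: pop r6=0xe6, sp=0xaa
r0: caller-saved, written=True
r2: caller-saved, written=False
r6: callee-saved, written=True

SURVIVE = r2,r6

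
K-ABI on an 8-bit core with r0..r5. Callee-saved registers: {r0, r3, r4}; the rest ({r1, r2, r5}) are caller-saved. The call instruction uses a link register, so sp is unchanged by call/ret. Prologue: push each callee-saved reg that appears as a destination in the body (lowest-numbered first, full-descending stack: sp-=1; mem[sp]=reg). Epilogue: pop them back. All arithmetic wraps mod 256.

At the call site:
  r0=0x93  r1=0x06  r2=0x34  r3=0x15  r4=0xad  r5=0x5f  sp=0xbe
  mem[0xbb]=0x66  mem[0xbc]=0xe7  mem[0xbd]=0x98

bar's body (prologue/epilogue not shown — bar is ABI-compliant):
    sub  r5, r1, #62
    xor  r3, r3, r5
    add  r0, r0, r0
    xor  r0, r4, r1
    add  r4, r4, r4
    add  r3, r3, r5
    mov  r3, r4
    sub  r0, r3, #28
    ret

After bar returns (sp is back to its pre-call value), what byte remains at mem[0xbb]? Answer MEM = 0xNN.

MEM = 0xad

prologue: push r0 → mem[0xbd]=0x93, sp=0xbd
prologue: push r3 → mem[0xbc]=0x15, sp=0xbc
prologue: push r4 → mem[0xbb]=0xad, sp=0xbb
body[0] sub  r5, r1, #62 → r5=0xc8
body[1] xor  r3, r3, r5 → r3=0xdd
body[2] add  r0, r0, r0 → r0=0x26
body[3] xor  r0, r4, r1 → r0=0xab
body[4] add  r4, r4, r4 → r4=0x5a
body[5] add  r3, r3, r5 → r3=0xa5
body[6] mov  r3, r4 → r3=0x5a
body[7] sub  r0, r3, #28 → r0=0x3e
epilogue: pop r4=0xad, sp=0xbc
epilogue: pop r3=0x15, sp=0xbd
epilogue: pop r0=0x93, sp=0xbe
prologue pushed ['r0', 'r3', 'r4'] at ['0xbd', '0xbc', '0xbb']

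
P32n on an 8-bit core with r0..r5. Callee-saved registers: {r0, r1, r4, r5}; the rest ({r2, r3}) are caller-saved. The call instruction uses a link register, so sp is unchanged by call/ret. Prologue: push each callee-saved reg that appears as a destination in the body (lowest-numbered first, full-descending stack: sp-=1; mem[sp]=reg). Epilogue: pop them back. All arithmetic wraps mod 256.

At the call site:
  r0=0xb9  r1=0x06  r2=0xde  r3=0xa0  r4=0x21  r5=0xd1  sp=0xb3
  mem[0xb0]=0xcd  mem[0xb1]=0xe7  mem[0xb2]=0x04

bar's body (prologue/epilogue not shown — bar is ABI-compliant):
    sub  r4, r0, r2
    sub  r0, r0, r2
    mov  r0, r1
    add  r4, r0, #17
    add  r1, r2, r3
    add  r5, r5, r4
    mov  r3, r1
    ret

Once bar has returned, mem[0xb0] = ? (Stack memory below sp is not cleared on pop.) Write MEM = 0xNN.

MEM = 0x21

prologue: push r0 -> mem[0xb2]=0xb9, sp=0xb2
prologue: push r1 -> mem[0xb1]=0x06, sp=0xb1
prologue: push r4 -> mem[0xb0]=0x21, sp=0xb0
prologue: push r5 -> mem[0xaf]=0xd1, sp=0xaf
body[0] sub  r4, r0, r2 -> r4=0xdb
body[1] sub  r0, r0, r2 -> r0=0xdb
body[2] mov  r0, r1 -> r0=0x06
body[3] add  r4, r0, #17 -> r4=0x17
body[4] add  r1, r2, r3 -> r1=0x7e
body[5] add  r5, r5, r4 -> r5=0xe8
body[6] mov  r3, r1 -> r3=0x7e
epilogue: pop r5=0xd1, sp=0xb0
epilogue: pop r4=0x21, sp=0xb1
epilogue: pop r1=0x06, sp=0xb2
epilogue: pop r0=0xb9, sp=0xb3
prologue pushed ['r0', 'r1', 'r4', 'r5'] at ['0xb2', '0xb1', '0xb0', '0xaf']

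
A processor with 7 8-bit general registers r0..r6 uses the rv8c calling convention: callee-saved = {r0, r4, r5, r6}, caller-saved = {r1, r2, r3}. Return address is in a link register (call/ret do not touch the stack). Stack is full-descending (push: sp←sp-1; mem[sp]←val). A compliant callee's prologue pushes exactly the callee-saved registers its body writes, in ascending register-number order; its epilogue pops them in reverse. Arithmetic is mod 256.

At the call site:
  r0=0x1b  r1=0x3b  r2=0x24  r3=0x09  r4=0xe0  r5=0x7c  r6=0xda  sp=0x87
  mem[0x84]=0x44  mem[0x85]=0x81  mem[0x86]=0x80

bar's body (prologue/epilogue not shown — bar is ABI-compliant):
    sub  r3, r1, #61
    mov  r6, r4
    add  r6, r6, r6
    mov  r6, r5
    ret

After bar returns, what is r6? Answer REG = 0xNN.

prologue: push r6 → mem[0x86]=0xda, sp=0x86
body[0] sub  r3, r1, #61 → r3=0xfe
body[1] mov  r6, r4 → r6=0xe0
body[2] add  r6, r6, r6 → r6=0xc0
body[3] mov  r6, r5 → r6=0x7c
epilogue: pop r6=0xda, sp=0x87
r6 is callee-saved → restored

REG = 0xda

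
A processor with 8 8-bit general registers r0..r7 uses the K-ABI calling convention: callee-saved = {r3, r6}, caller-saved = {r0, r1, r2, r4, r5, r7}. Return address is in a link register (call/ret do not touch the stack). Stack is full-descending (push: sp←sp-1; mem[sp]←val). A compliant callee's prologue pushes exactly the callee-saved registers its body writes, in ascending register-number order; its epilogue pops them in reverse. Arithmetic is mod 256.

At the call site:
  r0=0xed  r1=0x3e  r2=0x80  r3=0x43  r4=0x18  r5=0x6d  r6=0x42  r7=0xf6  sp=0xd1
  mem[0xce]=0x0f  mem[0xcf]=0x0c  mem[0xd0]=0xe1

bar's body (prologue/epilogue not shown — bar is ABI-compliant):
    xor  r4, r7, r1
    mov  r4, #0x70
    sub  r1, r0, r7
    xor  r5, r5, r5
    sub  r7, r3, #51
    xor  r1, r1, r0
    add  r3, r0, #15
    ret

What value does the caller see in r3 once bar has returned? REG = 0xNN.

REG = 0x43

prologue: push r3 -> mem[0xd0]=0x43, sp=0xd0
body[0] xor  r4, r7, r1 -> r4=0xc8
body[1] mov  r4, #0x70 -> r4=0x70
body[2] sub  r1, r0, r7 -> r1=0xf7
body[3] xor  r5, r5, r5 -> r5=0x00
body[4] sub  r7, r3, #51 -> r7=0x10
body[5] xor  r1, r1, r0 -> r1=0x1a
body[6] add  r3, r0, #15 -> r3=0xfc
epilogue: pop r3=0x43, sp=0xd1
r3 is callee-saved -> restored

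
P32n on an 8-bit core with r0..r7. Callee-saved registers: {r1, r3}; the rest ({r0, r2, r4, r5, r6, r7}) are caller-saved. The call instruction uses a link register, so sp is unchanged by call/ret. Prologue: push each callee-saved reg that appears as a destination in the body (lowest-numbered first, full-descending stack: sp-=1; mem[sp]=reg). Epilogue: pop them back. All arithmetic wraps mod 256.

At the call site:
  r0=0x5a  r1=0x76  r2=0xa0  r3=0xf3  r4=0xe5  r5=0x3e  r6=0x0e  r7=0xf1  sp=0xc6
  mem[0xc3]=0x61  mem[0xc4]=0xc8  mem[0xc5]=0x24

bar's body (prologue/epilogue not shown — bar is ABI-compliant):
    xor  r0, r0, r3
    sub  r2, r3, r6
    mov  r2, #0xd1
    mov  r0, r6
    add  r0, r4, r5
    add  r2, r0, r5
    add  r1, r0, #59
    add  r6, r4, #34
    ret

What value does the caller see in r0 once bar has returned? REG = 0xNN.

prologue: push r1 -> mem[0xc5]=0x76, sp=0xc5
body[0] xor  r0, r0, r3 -> r0=0xa9
body[1] sub  r2, r3, r6 -> r2=0xe5
body[2] mov  r2, #0xd1 -> r2=0xd1
body[3] mov  r0, r6 -> r0=0x0e
body[4] add  r0, r4, r5 -> r0=0x23
body[5] add  r2, r0, r5 -> r2=0x61
body[6] add  r1, r0, #59 -> r1=0x5e
body[7] add  r6, r4, #34 -> r6=0x07
epilogue: pop r1=0x76, sp=0xc6
r0 is caller-saved -> body value

REG = 0x23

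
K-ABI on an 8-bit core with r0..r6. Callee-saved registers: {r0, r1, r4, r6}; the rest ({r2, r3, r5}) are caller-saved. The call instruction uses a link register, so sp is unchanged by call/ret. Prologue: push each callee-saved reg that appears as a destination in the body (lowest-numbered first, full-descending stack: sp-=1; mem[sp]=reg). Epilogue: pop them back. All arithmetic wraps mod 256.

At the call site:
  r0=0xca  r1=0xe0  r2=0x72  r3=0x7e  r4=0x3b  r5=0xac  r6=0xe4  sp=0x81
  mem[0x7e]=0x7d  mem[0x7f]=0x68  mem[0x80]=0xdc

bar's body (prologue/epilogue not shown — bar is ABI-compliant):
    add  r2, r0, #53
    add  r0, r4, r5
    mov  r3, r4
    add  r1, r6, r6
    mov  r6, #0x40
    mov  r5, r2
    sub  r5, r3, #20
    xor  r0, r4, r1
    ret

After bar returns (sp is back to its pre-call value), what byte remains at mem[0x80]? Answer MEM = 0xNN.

MEM = 0xca

prologue: push r0 -> mem[0x80]=0xca, sp=0x80
prologue: push r1 -> mem[0x7f]=0xe0, sp=0x7f
prologue: push r6 -> mem[0x7e]=0xe4, sp=0x7e
body[0] add  r2, r0, #53 -> r2=0xff
body[1] add  r0, r4, r5 -> r0=0xe7
body[2] mov  r3, r4 -> r3=0x3b
body[3] add  r1, r6, r6 -> r1=0xc8
body[4] mov  r6, #0x40 -> r6=0x40
body[5] mov  r5, r2 -> r5=0xff
body[6] sub  r5, r3, #20 -> r5=0x27
body[7] xor  r0, r4, r1 -> r0=0xf3
epilogue: pop r6=0xe4, sp=0x7f
epilogue: pop r1=0xe0, sp=0x80
epilogue: pop r0=0xca, sp=0x81
prologue pushed ['r0', 'r1', 'r6'] at ['0x80', '0x7f', '0x7e']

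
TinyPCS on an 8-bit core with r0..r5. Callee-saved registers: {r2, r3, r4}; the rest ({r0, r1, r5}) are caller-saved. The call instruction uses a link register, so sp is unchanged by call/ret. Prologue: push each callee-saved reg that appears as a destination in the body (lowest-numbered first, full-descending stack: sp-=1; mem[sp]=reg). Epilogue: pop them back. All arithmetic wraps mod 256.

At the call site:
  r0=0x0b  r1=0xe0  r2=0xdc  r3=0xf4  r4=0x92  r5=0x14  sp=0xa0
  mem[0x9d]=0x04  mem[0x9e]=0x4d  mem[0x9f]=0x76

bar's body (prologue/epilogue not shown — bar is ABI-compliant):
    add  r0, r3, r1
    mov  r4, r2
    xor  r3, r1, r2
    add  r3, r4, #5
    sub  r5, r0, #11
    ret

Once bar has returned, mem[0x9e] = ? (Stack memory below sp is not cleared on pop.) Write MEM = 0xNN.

MEM = 0x92

prologue: push r3 -> mem[0x9f]=0xf4, sp=0x9f
prologue: push r4 -> mem[0x9e]=0x92, sp=0x9e
body[0] add  r0, r3, r1 -> r0=0xd4
body[1] mov  r4, r2 -> r4=0xdc
body[2] xor  r3, r1, r2 -> r3=0x3c
body[3] add  r3, r4, #5 -> r3=0xe1
body[4] sub  r5, r0, #11 -> r5=0xc9
epilogue: pop r4=0x92, sp=0x9f
epilogue: pop r3=0xf4, sp=0xa0
prologue pushed ['r3', 'r4'] at ['0x9f', '0x9e']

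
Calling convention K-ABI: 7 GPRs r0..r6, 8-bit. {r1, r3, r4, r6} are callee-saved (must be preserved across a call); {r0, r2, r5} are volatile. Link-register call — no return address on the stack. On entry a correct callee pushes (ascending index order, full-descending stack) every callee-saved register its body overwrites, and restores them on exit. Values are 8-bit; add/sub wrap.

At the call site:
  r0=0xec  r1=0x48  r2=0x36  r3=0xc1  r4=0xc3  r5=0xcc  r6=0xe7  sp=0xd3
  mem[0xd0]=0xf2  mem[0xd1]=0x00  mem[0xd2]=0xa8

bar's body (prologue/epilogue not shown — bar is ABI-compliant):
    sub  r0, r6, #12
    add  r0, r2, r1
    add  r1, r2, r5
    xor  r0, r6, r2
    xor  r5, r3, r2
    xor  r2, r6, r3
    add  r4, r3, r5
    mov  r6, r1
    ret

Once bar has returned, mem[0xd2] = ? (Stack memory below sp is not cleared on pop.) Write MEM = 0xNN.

prologue: push r1 → mem[0xd2]=0x48, sp=0xd2
prologue: push r4 → mem[0xd1]=0xc3, sp=0xd1
prologue: push r6 → mem[0xd0]=0xe7, sp=0xd0
body[0] sub  r0, r6, #12 → r0=0xdb
body[1] add  r0, r2, r1 → r0=0x7e
body[2] add  r1, r2, r5 → r1=0x02
body[3] xor  r0, r6, r2 → r0=0xd1
body[4] xor  r5, r3, r2 → r5=0xf7
body[5] xor  r2, r6, r3 → r2=0x26
body[6] add  r4, r3, r5 → r4=0xb8
body[7] mov  r6, r1 → r6=0x02
epilogue: pop r6=0xe7, sp=0xd1
epilogue: pop r4=0xc3, sp=0xd2
epilogue: pop r1=0x48, sp=0xd3
prologue pushed ['r1', 'r4', 'r6'] at ['0xd2', '0xd1', '0xd0']

MEM = 0x48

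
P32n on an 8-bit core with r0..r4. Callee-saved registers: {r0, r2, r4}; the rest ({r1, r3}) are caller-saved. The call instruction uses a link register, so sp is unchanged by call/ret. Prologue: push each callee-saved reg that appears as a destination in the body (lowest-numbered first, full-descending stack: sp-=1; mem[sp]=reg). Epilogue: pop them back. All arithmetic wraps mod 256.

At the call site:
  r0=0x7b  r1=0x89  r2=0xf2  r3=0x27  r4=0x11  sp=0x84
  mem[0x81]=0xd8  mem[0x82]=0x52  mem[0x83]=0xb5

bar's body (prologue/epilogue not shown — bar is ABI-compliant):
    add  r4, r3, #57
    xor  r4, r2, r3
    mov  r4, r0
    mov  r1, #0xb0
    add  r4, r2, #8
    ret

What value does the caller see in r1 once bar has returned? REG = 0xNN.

REG = 0xb0

prologue: push r4 -> mem[0x83]=0x11, sp=0x83
body[0] add  r4, r3, #57 -> r4=0x60
body[1] xor  r4, r2, r3 -> r4=0xd5
body[2] mov  r4, r0 -> r4=0x7b
body[3] mov  r1, #0xb0 -> r1=0xb0
body[4] add  r4, r2, #8 -> r4=0xfa
epilogue: pop r4=0x11, sp=0x84
r1 is caller-saved -> body value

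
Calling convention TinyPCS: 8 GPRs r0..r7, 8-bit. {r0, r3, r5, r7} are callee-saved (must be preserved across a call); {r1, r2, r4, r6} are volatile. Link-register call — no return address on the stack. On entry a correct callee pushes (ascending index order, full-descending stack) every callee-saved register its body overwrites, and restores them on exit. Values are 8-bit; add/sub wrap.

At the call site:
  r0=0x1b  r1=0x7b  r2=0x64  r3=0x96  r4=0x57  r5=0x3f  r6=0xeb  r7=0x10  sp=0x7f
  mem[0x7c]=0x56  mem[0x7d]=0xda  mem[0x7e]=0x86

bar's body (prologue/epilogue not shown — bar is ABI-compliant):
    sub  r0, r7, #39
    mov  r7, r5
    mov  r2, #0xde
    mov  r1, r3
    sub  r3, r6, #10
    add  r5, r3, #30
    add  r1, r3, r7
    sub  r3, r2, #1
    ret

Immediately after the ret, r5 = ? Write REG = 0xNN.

prologue: push r0 -> mem[0x7e]=0x1b, sp=0x7e
prologue: push r3 -> mem[0x7d]=0x96, sp=0x7d
prologue: push r5 -> mem[0x7c]=0x3f, sp=0x7c
prologue: push r7 -> mem[0x7b]=0x10, sp=0x7b
body[0] sub  r0, r7, #39 -> r0=0xe9
body[1] mov  r7, r5 -> r7=0x3f
body[2] mov  r2, #0xde -> r2=0xde
body[3] mov  r1, r3 -> r1=0x96
body[4] sub  r3, r6, #10 -> r3=0xe1
body[5] add  r5, r3, #30 -> r5=0xff
body[6] add  r1, r3, r7 -> r1=0x20
body[7] sub  r3, r2, #1 -> r3=0xdd
epilogue: pop r7=0x10, sp=0x7c
epilogue: pop r5=0x3f, sp=0x7d
epilogue: pop r3=0x96, sp=0x7e
epilogue: pop r0=0x1b, sp=0x7f
r5 is callee-saved -> restored

REG = 0x3f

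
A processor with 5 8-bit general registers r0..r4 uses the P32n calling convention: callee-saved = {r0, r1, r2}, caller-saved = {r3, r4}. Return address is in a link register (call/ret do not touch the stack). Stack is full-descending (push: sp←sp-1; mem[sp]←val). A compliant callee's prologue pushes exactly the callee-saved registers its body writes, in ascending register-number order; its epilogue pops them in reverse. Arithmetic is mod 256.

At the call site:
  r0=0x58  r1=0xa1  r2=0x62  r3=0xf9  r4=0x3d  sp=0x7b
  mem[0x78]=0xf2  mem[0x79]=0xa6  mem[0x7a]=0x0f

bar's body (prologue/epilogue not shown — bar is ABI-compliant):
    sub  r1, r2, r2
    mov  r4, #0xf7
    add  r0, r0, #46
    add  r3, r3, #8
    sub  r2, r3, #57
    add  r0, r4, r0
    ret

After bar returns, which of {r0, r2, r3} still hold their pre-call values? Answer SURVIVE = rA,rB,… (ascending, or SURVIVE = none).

SURVIVE = r0,r2

prologue: push r0 → mem[0x7a]=0x58, sp=0x7a
prologue: push r1 → mem[0x79]=0xa1, sp=0x79
prologue: push r2 → mem[0x78]=0x62, sp=0x78
body[0] sub  r1, r2, r2 → r1=0x00
body[1] mov  r4, #0xf7 → r4=0xf7
body[2] add  r0, r0, #46 → r0=0x86
body[3] add  r3, r3, #8 → r3=0x01
body[4] sub  r2, r3, #57 → r2=0xc8
body[5] add  r0, r4, r0 → r0=0x7d
epilogue: pop r2=0x62, sp=0x79
epilogue: pop r1=0xa1, sp=0x7a
epilogue: pop r0=0x58, sp=0x7b
r0: callee-saved, written=True
r2: callee-saved, written=True
r3: caller-saved, written=True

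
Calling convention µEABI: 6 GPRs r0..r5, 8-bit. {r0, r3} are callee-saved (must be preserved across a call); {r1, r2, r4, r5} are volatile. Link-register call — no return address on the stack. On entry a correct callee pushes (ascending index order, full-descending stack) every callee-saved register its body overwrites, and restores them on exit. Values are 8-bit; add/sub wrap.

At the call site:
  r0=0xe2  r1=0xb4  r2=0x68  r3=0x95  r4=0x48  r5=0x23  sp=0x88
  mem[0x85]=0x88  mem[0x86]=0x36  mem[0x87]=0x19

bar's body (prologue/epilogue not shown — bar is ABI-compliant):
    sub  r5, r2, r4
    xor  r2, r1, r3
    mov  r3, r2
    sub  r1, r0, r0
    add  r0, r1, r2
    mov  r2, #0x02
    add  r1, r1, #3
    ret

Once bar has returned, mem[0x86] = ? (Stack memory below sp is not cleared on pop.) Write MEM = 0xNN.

prologue: push r0 -> mem[0x87]=0xe2, sp=0x87
prologue: push r3 -> mem[0x86]=0x95, sp=0x86
body[0] sub  r5, r2, r4 -> r5=0x20
body[1] xor  r2, r1, r3 -> r2=0x21
body[2] mov  r3, r2 -> r3=0x21
body[3] sub  r1, r0, r0 -> r1=0x00
body[4] add  r0, r1, r2 -> r0=0x21
body[5] mov  r2, #0x02 -> r2=0x02
body[6] add  r1, r1, #3 -> r1=0x03
epilogue: pop r3=0x95, sp=0x87
epilogue: pop r0=0xe2, sp=0x88
prologue pushed ['r0', 'r3'] at ['0x87', '0x86']

MEM = 0x95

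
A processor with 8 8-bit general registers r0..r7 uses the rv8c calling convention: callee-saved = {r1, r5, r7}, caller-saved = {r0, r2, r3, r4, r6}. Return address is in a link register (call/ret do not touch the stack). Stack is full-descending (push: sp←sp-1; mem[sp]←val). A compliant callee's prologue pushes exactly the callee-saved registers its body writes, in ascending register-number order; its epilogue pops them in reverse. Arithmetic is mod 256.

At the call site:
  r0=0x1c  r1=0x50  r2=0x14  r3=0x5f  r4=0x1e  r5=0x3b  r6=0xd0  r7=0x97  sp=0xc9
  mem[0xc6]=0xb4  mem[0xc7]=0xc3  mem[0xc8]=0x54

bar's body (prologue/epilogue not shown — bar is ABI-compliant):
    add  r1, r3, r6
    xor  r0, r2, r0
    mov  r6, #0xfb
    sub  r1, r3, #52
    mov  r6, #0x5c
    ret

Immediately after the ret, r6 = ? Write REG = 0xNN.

prologue: push r1 → mem[0xc8]=0x50, sp=0xc8
body[0] add  r1, r3, r6 → r1=0x2f
body[1] xor  r0, r2, r0 → r0=0x08
body[2] mov  r6, #0xfb → r6=0xfb
body[3] sub  r1, r3, #52 → r1=0x2b
body[4] mov  r6, #0x5c → r6=0x5c
epilogue: pop r1=0x50, sp=0xc9
r6 is caller-saved → body value

REG = 0x5c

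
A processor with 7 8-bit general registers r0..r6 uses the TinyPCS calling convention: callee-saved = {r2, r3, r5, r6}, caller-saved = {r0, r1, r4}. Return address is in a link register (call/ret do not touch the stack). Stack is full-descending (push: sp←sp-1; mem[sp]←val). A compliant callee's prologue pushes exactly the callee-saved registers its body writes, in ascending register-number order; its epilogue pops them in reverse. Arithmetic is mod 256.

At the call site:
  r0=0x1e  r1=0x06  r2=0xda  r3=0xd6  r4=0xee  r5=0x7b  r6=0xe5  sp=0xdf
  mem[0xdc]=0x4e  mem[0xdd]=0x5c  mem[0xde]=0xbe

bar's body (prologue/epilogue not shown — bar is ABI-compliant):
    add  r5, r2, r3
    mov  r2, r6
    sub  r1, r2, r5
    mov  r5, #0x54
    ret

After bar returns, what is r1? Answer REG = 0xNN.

prologue: push r2 → mem[0xde]=0xda, sp=0xde
prologue: push r5 → mem[0xdd]=0x7b, sp=0xdd
body[0] add  r5, r2, r3 → r5=0xb0
body[1] mov  r2, r6 → r2=0xe5
body[2] sub  r1, r2, r5 → r1=0x35
body[3] mov  r5, #0x54 → r5=0x54
epilogue: pop r5=0x7b, sp=0xde
epilogue: pop r2=0xda, sp=0xdf
r1 is caller-saved → body value

REG = 0x35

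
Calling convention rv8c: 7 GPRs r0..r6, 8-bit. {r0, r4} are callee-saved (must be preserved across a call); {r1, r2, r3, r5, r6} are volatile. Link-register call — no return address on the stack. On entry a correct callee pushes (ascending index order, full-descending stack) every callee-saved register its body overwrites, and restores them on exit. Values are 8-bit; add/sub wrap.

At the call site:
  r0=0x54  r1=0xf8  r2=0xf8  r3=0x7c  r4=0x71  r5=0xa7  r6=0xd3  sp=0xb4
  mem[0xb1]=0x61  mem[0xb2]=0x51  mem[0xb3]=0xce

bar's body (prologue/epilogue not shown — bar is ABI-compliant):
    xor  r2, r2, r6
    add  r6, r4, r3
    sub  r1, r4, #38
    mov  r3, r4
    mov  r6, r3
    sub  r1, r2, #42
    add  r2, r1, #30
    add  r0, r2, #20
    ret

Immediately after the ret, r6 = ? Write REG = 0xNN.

prologue: push r0 → mem[0xb3]=0x54, sp=0xb3
body[0] xor  r2, r2, r6 → r2=0x2b
body[1] add  r6, r4, r3 → r6=0xed
body[2] sub  r1, r4, #38 → r1=0x4b
body[3] mov  r3, r4 → r3=0x71
body[4] mov  r6, r3 → r6=0x71
body[5] sub  r1, r2, #42 → r1=0x01
body[6] add  r2, r1, #30 → r2=0x1f
body[7] add  r0, r2, #20 → r0=0x33
epilogue: pop r0=0x54, sp=0xb4
r6 is caller-saved → body value

REG = 0x71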